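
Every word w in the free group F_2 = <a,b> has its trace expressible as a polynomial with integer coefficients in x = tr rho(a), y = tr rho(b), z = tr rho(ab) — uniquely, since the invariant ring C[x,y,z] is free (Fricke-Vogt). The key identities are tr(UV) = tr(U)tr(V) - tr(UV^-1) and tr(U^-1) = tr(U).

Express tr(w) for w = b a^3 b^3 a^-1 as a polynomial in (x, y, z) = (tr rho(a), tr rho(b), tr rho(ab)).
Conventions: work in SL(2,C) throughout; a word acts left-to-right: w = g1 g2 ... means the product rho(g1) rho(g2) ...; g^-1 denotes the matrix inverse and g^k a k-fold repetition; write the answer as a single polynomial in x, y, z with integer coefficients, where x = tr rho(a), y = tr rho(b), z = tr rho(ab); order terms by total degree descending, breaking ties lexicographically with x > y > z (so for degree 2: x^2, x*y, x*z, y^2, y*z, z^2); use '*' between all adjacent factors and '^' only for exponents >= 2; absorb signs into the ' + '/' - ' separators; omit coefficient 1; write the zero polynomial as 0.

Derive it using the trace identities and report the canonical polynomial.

x^3*y^3*z - x^4*y^2 - x^2*y^4 - x^2*y^2*z^2 - x^3*y*z + x^4 + 5*x^2*y^2 + x^2*z^2 + y^2*z^2 - x*y*z - 4*x^2 - y^2 - z^2 + 2

tr(a b^2) = tr(b) tr(a b) - tr(a)   [square of b] = y*z - x
and tr(b^3 a) = tr(b) tr(a b^2) - tr(a b)   [square of b] = y^2*z - x*y - z
and tr(b^2) = tr(b) tr(b) - tr(1)   [square of b] = y^2 - 2
next, tr(b^3) = tr(b) tr(b^2) - tr(b)   [square of b] = y^3 - 3*y
and tr(b a^2 b^2) = tr(a) tr(b^3 a) - tr(b^3)   [square of a] = x*y^2*z - x^2*y - y^3 - x*z + 3*y
tr(b a^2 b) = tr(a) tr(b^2 a) - tr(b^2)   [square of a] = x*y*z - x^2 - y^2 + 2
tr(a b^4 a) = tr(b) tr(b a^2 b^2) - tr(b a^2 b)   [square of b] = x*y^3*z - x^2*y^2 - y^4 - 2*x*y*z + x^2 + 4*y^2 - 2
tr(a b^4) = tr(b) tr(b^2 a b) - tr(b^2 a)   [square of b] = y^3*z - x*y^2 - 2*y*z + x
tr(b a^3 b^3) = tr(a) tr(a b^4 a) - tr(a b^4)   [square of a] = x^2*y^3*z - x^3*y^2 - x*y^4 - 2*x^2*y*z - y^3*z + x^3 + 5*x*y^2 + 2*y*z - 3*x
tr(a b a b) = tr(b a) tr(b a) - tr(1)   [split at a repeated b] = z^2 - 2
tr(a b a) = tr(a) tr(b a) - tr(b)   [square of a] = x*z - y
tr(b^2 a b a) = tr(b) tr(a b a b) - tr(a b a)   [square of b] = y*z^2 - x*z - y
next, tr(b^2 a b a^2) = tr(a) tr(b^2 a b a) - tr(b^2 a b)   [square of a] = x*y*z^2 - x^2*z - y^2*z + z
tr(a b a^3 b^2) = tr(a) tr(b^2 a b a^2) - tr(b^2 a b a)   [square of a] = x^2*y*z^2 - x^3*z - x*y^2*z - y*z^2 + 2*x*z + y
and tr(a b a b a) = tr(a) tr(b a b a) - tr(b a b)   [square of a] = x*z^2 - y*z - x
next, tr(a b a^3 b) = tr(a) tr(a b a b a) - tr(a b a b)   [square of a] = x^2*z^2 - x*y*z - x^2 - z^2 + 2
next, tr(b a^3 b^3 a) = tr(b) tr(a b a^3 b^2) - tr(a b a^3 b)   [square of b] = x^2*y^2*z^2 - x^3*y*z - x*y^3*z - x^2*z^2 - y^2*z^2 + 3*x*y*z + x^2 + y^2 + z^2 - 2
and tr(b a^3 b^3 a^-1) = tr(b a^3 b^3) tr(a) - tr(b a^3 b^3 a)   [inverse elimination on a] = x^3*y^3*z - x^4*y^2 - x^2*y^4 - x^2*y^2*z^2 - x^3*y*z + x^4 + 5*x^2*y^2 + x^2*z^2 + y^2*z^2 - x*y*z - 4*x^2 - y^2 - z^2 + 2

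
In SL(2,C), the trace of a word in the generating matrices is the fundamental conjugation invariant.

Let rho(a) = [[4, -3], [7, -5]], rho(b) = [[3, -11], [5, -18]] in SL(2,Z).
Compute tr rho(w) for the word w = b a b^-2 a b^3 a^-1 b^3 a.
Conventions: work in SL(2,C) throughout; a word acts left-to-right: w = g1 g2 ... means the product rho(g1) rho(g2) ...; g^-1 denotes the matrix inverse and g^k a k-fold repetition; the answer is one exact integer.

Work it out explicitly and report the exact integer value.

rho(b) = [[3, -11], [5, -18]]
... * rho(a) = [[4, -3], [7, -5]]  ->  [[-65, 46], [-106, 75]]
... * rho(b^-1) = [[-18, 11], [-5, 3]]  ->  [[940, -577], [1533, -941]]
... * rho(b^-1) = [[-18, 11], [-5, 3]]  ->  [[-14035, 8609], [-22889, 14040]]
... * rho(a) = [[4, -3], [7, -5]]  ->  [[4123, -940], [6724, -1533]]
... * rho(b) = [[3, -11], [5, -18]]  ->  [[7669, -28433], [12507, -46370]]
... * rho(b) = [[3, -11], [5, -18]]  ->  [[-119158, 427435], [-194329, 697083]]
... * rho(b) = [[3, -11], [5, -18]]  ->  [[1779701, -6383092], [2902428, -10409875]]
... * rho(a^-1) = [[-5, 3], [-7, 4]]  ->  [[35783139, -20193265], [58356985, -32932216]]
... * rho(b) = [[3, -11], [5, -18]]  ->  [[6383092, -30135759], [10409875, -49146947]]
... * rho(b) = [[3, -11], [5, -18]]  ->  [[-131529519, 472229650], [-214505110, 770136421]]
... * rho(b) = [[3, -11], [5, -18]]  ->  [[1966559693, -7053308991], [3207166775, -11502899368]]
... * rho(a) = [[4, -3], [7, -5]]  ->  [[-41506924165, 29366865876], [-67691628476, 47892996515]]
tr = -41506924165 + 47892996515 = 6386072350

6386072350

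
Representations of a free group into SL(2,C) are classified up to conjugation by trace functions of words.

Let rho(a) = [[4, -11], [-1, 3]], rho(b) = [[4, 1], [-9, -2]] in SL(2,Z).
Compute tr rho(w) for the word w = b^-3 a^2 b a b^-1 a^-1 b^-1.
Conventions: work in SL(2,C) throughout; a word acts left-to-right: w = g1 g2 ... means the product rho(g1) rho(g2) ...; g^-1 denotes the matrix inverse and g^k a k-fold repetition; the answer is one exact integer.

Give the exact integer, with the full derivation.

-30820002

rho(b^-1) = [[-2, -1], [9, 4]]
... * rho(b^-1) = [[-2, -1], [9, 4]]  ->  [[-5, -2], [18, 7]]
... * rho(b^-1) = [[-2, -1], [9, 4]]  ->  [[-8, -3], [27, 10]]
... * rho(a) = [[4, -11], [-1, 3]]  ->  [[-29, 79], [98, -267]]
... * rho(a) = [[4, -11], [-1, 3]]  ->  [[-195, 556], [659, -1879]]
... * rho(b) = [[4, 1], [-9, -2]]  ->  [[-5784, -1307], [19547, 4417]]
... * rho(a) = [[4, -11], [-1, 3]]  ->  [[-21829, 59703], [73771, -201766]]
... * rho(b^-1) = [[-2, -1], [9, 4]]  ->  [[580985, 260641], [-1963436, -880835]]
... * rho(a^-1) = [[3, 11], [1, 4]]  ->  [[2003596, 7433399], [-6771143, -25121136]]
... * rho(b^-1) = [[-2, -1], [9, 4]]  ->  [[62893399, 27730000], [-212547938, -93713401]]
tr = 62893399 + -93713401 = -30820002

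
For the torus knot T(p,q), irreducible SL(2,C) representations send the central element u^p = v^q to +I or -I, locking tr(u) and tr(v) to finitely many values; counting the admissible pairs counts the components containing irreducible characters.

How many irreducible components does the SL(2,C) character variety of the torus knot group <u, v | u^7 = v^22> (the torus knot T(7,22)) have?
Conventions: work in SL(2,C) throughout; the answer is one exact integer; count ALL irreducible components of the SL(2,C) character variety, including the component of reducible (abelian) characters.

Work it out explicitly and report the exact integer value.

In the torus knot group T(7,22), u^7 = v^22 is central, so an irreducible representation sends it to +I or -I (Schur).
On an irreducible component, tr(u) is locked at 2*cos(pi*alpha/7) for some alpha in 1..6, and tr(v) at 2*cos(pi*beta/22) for some beta in 1..21.
Consistency of u^7 = (-1)^alpha I with v^22 = (-1)^beta I forces alpha = beta (mod 2).
Enumerate parity-matched pairs: 3*11 odd-odd plus 3*10 even-even gives 63.
components with irreducible characters: 63; plus the single component of reducible (abelian) characters: total 64.

64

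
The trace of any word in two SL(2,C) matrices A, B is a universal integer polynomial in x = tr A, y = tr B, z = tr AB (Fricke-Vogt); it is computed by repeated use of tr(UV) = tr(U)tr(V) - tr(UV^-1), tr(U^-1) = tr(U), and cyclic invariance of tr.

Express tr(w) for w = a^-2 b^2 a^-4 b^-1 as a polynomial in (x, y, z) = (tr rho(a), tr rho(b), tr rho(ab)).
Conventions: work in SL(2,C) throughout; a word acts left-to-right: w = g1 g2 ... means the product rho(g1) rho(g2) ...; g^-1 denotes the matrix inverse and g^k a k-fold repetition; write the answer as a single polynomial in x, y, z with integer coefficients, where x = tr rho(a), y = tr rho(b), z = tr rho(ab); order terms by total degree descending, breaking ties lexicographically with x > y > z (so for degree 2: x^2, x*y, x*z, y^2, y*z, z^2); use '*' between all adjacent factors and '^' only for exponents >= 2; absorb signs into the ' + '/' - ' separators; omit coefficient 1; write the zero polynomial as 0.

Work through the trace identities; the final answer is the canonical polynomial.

trace(b^2) = trace(b)*trace(b) - trace(1)   [square of b] = y^2 - 2
next, trace(b^2 a) = trace(b)*trace(a b) - trace(a)   [square of b] = y*z - x
and trace(a^-1 b^2) = trace(b^2)*trace(a) - trace(b^2 a)   [inverse elimination on a] = x*y^2 - y*z - x
and trace(a^-1 b^2 a^-1) = trace(a^-1 b^2)*trace(a) - trace(a^-1 b^2 a)   [inverse elimination on a] = x^2*y^2 - x*y*z - x^2 - y^2 + 2
next, trace(b^3) = trace(b)*trace(b^2) - trace(b)   [square of b] = y^3 - 3*y
next, trace(b^3 a) = trace(b)*trace(a b^2) - trace(a b)   [square of b] = y^2*z - x*y - z
trace(b^2 a^-1 b) = trace(b^3)*trace(a) - trace(b^3 a)   [inverse elimination on a] = x*y^3 - y^2*z - 2*x*y + z
trace(a b a b) = trace(b a)*trace(b a) - trace(1)   [split at a repeated b] = z^2 - 2
trace(a b a) = trace(a)*trace(b a) - trace(b)   [square of a] = x*z - y
next, trace(b a b^2 a) = trace(b)*trace(a b a b) - trace(a b a)   [square of b] = y*z^2 - x*z - y
trace(b^2 a^-1 b a) = trace(b a b^2)*trace(a) - trace(b a b^2 a)   [inverse elimination on a] = x*y^2*z - x^2*y - y*z^2 + y
and trace(a^-1 b^2 a^-1 b) = trace(b^2 a^-1 b)*trace(a) - trace(b^2 a^-1 b a)   [inverse elimination on a] = x^2*y^3 - 2*x*y^2*z - x^2*y + y*z^2 + x*z - y
and trace(b^-1 a^-1 b^2 a^-1) = trace(a^-1 b^2 a^-1)*trace(b) - trace(a^-1 b^2 a^-1 b)   [inverse elimination on b] = x*y^2*z - y^3 - y*z^2 - x*z + 3*y
trace(a^-1 b) = trace(b)*trace(a) - trace(b a)   [inverse elimination on a] = x*y - z
next, trace(a^-2 b^-1 a^-1 b^2) = trace(b^-1 a^-1 b^2 a^-1)*trace(a) - trace(b^-1 a^-1 b^2)   [inverse elimination on a] = x^2*y^2*z - x*y^3 - x*y*z^2 - x^2*z + 2*x*y + z
next, trace(a^-1 b^-1 a^-1 b^2 a^-2) = trace(a^-2 b^-1 a^-1 b^2)*trace(a) - trace(a^-2 b^-1 a^-1 b^2 a)   [inverse elimination on a] = x^3*y^2*z - x^2*y^3 - x^2*y*z^2 - x^3*z - x*y^2*z + 2*x^2*y + y^3 + y*z^2 + 2*x*z - 3*y
next, trace(b^2 a^-4 b^-1 a^-1) = trace(a^-1 b^-1 a^-1 b^2 a^-2)*trace(a) - trace(a^-1 b^-1 a^-1 b^2 a^-1)   [inverse elimination on a] = x^4*y^2*z - x^3*y^3 - x^3*y*z^2 - x^4*z - 2*x^2*y^2*z + 2*x^3*y + 2*x*y^3 + 2*x*y*z^2 + 3*x^2*z - 5*x*y - z
next, trace(a^-2 b) = trace(b a^-1)*trace(a) - trace(b)   [inverse elimination on a] = x^2*y - x*z - y
next, trace(a^-2 b a^-1) = trace(a^-2 b)*trace(a) - trace(a^-2 b a)   [inverse elimination on a] = x^3*y - x^2*z - 2*x*y + z
and trace(b a^-4) = trace(a^-2 b a^-1)*trace(a) - trace(a^-2 b)   [inverse elimination on a] = x^4*y - x^3*z - 3*x^2*y + 2*x*z + y
trace(a^-2 b^2 a^-4 b^-1) = trace(b^2 a^-4 b^-1 a^-1)*trace(a) - trace(b^2 a^-4 b^-1)   [inverse elimination on a] = x^5*y^2*z - x^4*y^3 - x^4*y*z^2 - x^5*z - 2*x^3*y^2*z + x^4*y + 2*x^2*y^3 + 2*x^2*y*z^2 + 4*x^3*z - 2*x^2*y - 3*x*z - y

x^5*y^2*z - x^4*y^3 - x^4*y*z^2 - x^5*z - 2*x^3*y^2*z + x^4*y + 2*x^2*y^3 + 2*x^2*y*z^2 + 4*x^3*z - 2*x^2*y - 3*x*z - y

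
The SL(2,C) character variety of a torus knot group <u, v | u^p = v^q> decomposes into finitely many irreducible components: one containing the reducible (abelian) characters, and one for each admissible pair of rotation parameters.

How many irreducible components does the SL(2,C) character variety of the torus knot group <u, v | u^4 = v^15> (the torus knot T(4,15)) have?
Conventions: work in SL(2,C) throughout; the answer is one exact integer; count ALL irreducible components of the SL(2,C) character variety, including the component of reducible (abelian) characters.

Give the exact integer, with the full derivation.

Gamma = < u, v | u^4 = v^15 > (torus knot T(4,15)); the central element u^4 = v^15 acts as +I or -I in any irreducible SL(2,C) representation.
So on each irreducible component the traces are pinned: tr(u) = 2*cos(pi*alpha/4) with 1 <= alpha <= 3, tr(v) = 2*cos(pi*beta/15) with 1 <= beta <= 14.
The two central values (-1)^alpha I and (-1)^beta I must be the same matrix, so alpha and beta share a parity.
count pairs: odd alpha (2 choices) x odd beta (7), plus even alpha (1) x even beta (7): 2*7 + 1*7 = 21.
Total: 21 irreducible-character components + 1 reducible (abelian) component = 22.

22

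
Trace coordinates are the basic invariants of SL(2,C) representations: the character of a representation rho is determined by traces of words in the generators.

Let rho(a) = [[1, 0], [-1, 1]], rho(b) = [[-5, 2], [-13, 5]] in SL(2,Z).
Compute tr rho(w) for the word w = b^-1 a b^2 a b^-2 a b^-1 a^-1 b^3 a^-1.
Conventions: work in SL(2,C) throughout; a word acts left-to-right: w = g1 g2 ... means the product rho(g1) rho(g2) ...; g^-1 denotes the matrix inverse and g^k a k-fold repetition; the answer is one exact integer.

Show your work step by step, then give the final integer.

22

rho(b^-1) = [[5, -2], [13, -5]]
... * rho(a) = [[1, 0], [-1, 1]]  ->  [[7, -2], [18, -5]]
... * rho(b) = [[-5, 2], [-13, 5]]  ->  [[-9, 4], [-25, 11]]
... * rho(b) = [[-5, 2], [-13, 5]]  ->  [[-7, 2], [-18, 5]]
... * rho(a) = [[1, 0], [-1, 1]]  ->  [[-9, 2], [-23, 5]]
... * rho(b^-1) = [[5, -2], [13, -5]]  ->  [[-19, 8], [-50, 21]]
... * rho(b^-1) = [[5, -2], [13, -5]]  ->  [[9, -2], [23, -5]]
... * rho(a) = [[1, 0], [-1, 1]]  ->  [[11, -2], [28, -5]]
... * rho(b^-1) = [[5, -2], [13, -5]]  ->  [[29, -12], [75, -31]]
... * rho(a^-1) = [[1, 0], [1, 1]]  ->  [[17, -12], [44, -31]]
... * rho(b) = [[-5, 2], [-13, 5]]  ->  [[71, -26], [183, -67]]
... * rho(b) = [[-5, 2], [-13, 5]]  ->  [[-17, 12], [-44, 31]]
... * rho(b) = [[-5, 2], [-13, 5]]  ->  [[-71, 26], [-183, 67]]
... * rho(a^-1) = [[1, 0], [1, 1]]  ->  [[-45, 26], [-116, 67]]
tr = -45 + 67 = 22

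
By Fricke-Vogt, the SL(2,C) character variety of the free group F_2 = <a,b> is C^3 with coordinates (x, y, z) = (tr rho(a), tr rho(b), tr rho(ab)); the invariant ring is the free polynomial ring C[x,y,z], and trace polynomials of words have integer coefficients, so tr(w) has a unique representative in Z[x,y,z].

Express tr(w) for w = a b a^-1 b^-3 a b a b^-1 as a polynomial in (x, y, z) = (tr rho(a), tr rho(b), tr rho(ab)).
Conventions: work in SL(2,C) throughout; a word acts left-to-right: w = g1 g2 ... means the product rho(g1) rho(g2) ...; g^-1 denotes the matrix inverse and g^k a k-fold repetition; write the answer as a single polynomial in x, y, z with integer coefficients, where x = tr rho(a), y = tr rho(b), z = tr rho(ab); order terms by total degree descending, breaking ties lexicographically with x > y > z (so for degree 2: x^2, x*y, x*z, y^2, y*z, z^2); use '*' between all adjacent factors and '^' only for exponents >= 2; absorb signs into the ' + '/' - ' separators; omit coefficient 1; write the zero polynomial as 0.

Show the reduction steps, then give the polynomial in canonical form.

apply: tr(a b a) = tr(a) * tr(b a) - tr(b)  (reduce the a square) = x*z - y
tr(a b a^2) = tr(a) * tr(a b a) - tr(a b)  (reduce the a square) = x^2*z - x*y - z
tr(b a b a) = tr(a b) * tr(a b) - tr(1)  (split on a) = z^2 - 2
apply: tr(b a b) = tr(b) * tr(a b) - tr(a)  (reduce the b square) = y*z - x
tr(a b a^2 b) = tr(a) * tr(b a b a) - tr(b a b)  (reduce the a square) = x*z^2 - y*z - x
use: tr(b^-1 a b a^2) = tr(a b a^2) * tr(b) - tr(a b a^2 b)  (eliminate b^-1) = x^2*y*z - x*y^2 - x*z^2 + x
apply: tr(b^2) = tr(b) * tr(b) - tr(1)  (reduce the b square) = y^2 - 2
use: tr(b a^2 b) = tr(a) * tr(b^2 a) - tr(b^2)  (reduce the a square) = x*y*z - x^2 - y^2 + 2
tr(a b a^2 b a) = tr(a) * tr(b a^2 b a) - tr(b a^2 b)  (reduce the a square) = x^2*z^2 - 2*x*y*z + y^2 - 2
use: tr(b a b a b a) = tr(b a b a) * tr(b a) - tr(a b)  (split on b) = z^3 - 3*z
use: tr(b a b a b) = tr(b) * tr(a b a b) - tr(a b a)  (reduce the b square) = y*z^2 - x*z - y
tr(a b a^2 b a b) = tr(a) * tr(b a b a b a) - tr(b a b a b)  (reduce the a square) = x*z^3 - y*z^2 - 2*x*z + y
use: tr(b^-1 a b a^2 b a) = tr(a b a^2 b a) * tr(b) - tr(a b a^2 b a b)  (eliminate b^-1) = x^2*y*z^2 - 2*x*y^2*z - x*z^3 + y^3 + y*z^2 + 2*x*z - 3*y
tr(b^-2 a b a^2 b a) = tr(b^-1 a b a^2 b a) * tr(b) - tr(b^-1 a b a^2 b a b)  (eliminate b^-1) = x^2*y^2*z^2 - 2*x*y^3*z - x*y*z^3 - x^2*z^2 + y^4 + y^2*z^2 + 4*x*y*z - 4*y^2 + 2
use: tr(a b a^-1 b^-2 a b a) = tr(b^-2 a b a^2 b) * tr(a) - tr(b^-2 a b a^2 b a)  (eliminate a^-1) = -x^2*y^2*z^2 + x^3*y*z + 2*x*y^3*z + x*y*z^3 - x^2*y^2 - y^4 - y^2*z^2 - 4*x*y*z + x^2 + 4*y^2 - 2
tr(a b a b a b a b) = tr(b a) * tr(b a b a b a) - tr(b^-1 a^-1 b^-1 a^-1)  (split on b) = z^4 - 4*z^2 + 2
apply: tr(b^-1 a b a b a b a) = tr(a b a b a b a) * tr(b) - tr(a b a b a b a b)  (eliminate b^-1) = x*y*z^3 - y^2*z^2 - z^4 - 2*x*y*z + y^2 + 4*z^2 - 2
tr(b^-1 a b a b a b a^-1) = tr(b^-1 a b a b a b) * tr(a) - tr(b^-1 a b a b a b a)  (eliminate a^-1) = -x*y*z^3 + x^2*z^2 + y^2*z^2 + z^4 + x*y*z - x^2 - y^2 - 4*z^2 + 2
apply: tr(a b a^-1 b^-2 a b a b) = tr(b^-1 a b a b a b a^-1) * tr(b) - tr(b^-1 a b a b a b a^-1 b)  (eliminate b^-1) = -x*y^2*z^3 + x^2*y*z^2 + y^3*z^2 + y*z^4 + x*y^2*z - x^2*y - y^3 - 5*y*z^2 + x*z + 3*y
use: tr(b^-1 a b a b^-1 a b a^-1 b^-1) = tr(a b a^-1 b^-2 a b a) * tr(b) - tr(a b a^-1 b^-2 a b a b)  (eliminate b^-1) = -x^2*y^3*z^2 + x^3*y^2*z + 2*x*y^4*z + 2*x*y^2*z^3 - x^2*y^3 - x^2*y*z^2 - y^5 - 2*y^3*z^2 - y*z^4 - 5*x*y^2*z + 2*x^2*y + 5*y^3 + 5*y*z^2 - x*z - 5*y
apply: tr(a b a b^-1 a) = tr(a^2 b a) * tr(b) - tr(a^2 b a b)  (eliminate b^-1) = x^2*y*z - x*y^2 - x*z^2 + x
use: tr(b^-1 a b a b^-1 a b a) = tr(a b a b^-1 a b a) * tr(b) - tr(a b a b^-1 a b a b)  (eliminate b^-1) = x^2*y^2*z^2 - 2*x*y^3*z - 2*x*y*z^3 + y^4 + 2*y^2*z^2 + z^4 + 4*x*y*z - 4*y^2 - 4*z^2 + 2
tr(b^-1 a b a b^-1 a b a^-1) = tr(b^-1 a b a b^-1 a b) * tr(a) - tr(b^-1 a b a b^-1 a b a)  (eliminate a^-1) = -x^2*y^2*z^2 + x^3*y*z + 2*x*y^3*z + 2*x*y*z^3 - x^2*y^2 - x^2*z^2 - y^4 - 2*y^2*z^2 - z^4 - 4*x*y*z + x^2 + 4*y^2 + 4*z^2 - 2
tr(a b a^-1 b^-3 a b a b^-1) = tr(b^-1 a b a b^-1 a b a^-1 b^-1) * tr(b) - tr(b^-1 a b a b^-1 a b a^-1)  (eliminate b^-1) = -x^2*y^4*z^2 + x^3*y^3*z + 2*x*y^5*z + 2*x*y^3*z^3 - x^2*y^4 - y^6 - 2*y^4*z^2 - y^2*z^4 - x^3*y*z - 7*x*y^3*z - 2*x*y*z^3 + 3*x^2*y^2 + x^2*z^2 + 6*y^4 + 7*y^2*z^2 + z^4 + 3*x*y*z - x^2 - 9*y^2 - 4*z^2 + 2

-x^2*y^4*z^2 + x^3*y^3*z + 2*x*y^5*z + 2*x*y^3*z^3 - x^2*y^4 - y^6 - 2*y^4*z^2 - y^2*z^4 - x^3*y*z - 7*x*y^3*z - 2*x*y*z^3 + 3*x^2*y^2 + x^2*z^2 + 6*y^4 + 7*y^2*z^2 + z^4 + 3*x*y*z - x^2 - 9*y^2 - 4*z^2 + 2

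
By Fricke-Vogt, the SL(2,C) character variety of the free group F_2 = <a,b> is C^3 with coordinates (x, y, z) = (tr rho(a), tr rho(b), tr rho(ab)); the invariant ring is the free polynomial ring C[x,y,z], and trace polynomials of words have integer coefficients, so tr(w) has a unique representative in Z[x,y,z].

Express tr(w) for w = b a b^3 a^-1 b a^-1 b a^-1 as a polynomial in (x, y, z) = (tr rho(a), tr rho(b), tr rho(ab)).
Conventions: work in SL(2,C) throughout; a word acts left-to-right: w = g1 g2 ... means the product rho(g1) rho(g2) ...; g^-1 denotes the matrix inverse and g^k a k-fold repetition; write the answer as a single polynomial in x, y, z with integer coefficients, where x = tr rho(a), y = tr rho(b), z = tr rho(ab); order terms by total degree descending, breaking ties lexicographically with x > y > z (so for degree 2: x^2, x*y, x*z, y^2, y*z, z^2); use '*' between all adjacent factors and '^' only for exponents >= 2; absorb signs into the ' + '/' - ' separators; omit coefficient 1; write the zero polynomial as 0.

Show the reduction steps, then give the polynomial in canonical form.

trace(b a b) = trace(b)*trace(a b) - trace(a) = y*z - x
trace(b^2 a b) = trace(b)*trace(b a b) - trace(b a) = y^2*z - x*y - z
trace(b^3 a b) = trace(b)*trace(b^2 a b) - trace(b^2 a) = y^3*z - x*y^2 - 2*y*z + x
trace(a b^5) = trace(b)*trace(b^3 a b) - trace(b^3 a) = y^4*z - x*y^3 - 3*y^2*z + 2*x*y + z
trace(b^2 a b^4) = trace(b)*trace(a b^5) - trace(a b^4) = y^5*z - x*y^4 - 4*y^3*z + 3*x*y^2 + 3*y*z - x
trace(a b a b) = trace(b a)*trace(b a) - trace(1) = z^2 - 2
and trace(a b a) = trace(a)*trace(b a) - trace(b) = x*z - y
trace(a b a b^2) = trace(b)*trace(a b a b) - trace(a b a) = y*z^2 - x*z - y
trace(a b^3 a b) = trace(b)*trace(a b a b^2) - trace(a b a b) = y^2*z^2 - x*y*z - y^2 - z^2 + 2
trace(b^2) = trace(b)*trace(b) - trace(1) = y^2 - 2
trace(b a^2 b) = trace(a)*trace(b^2 a) - trace(b^2) = x*y*z - x^2 - y^2 + 2
next, trace(a b^3 a) = trace(b)*trace(b a^2 b) - trace(b a^2) = x*y^2*z - x^2*y - y^3 - x*z + 3*y
next, trace(a b^2 a b^3) = trace(b)*trace(a b^3 a b) - trace(a b^3 a) = y^3*z^2 - 2*x*y^2*z + x^2*y - y*z^2 + x*z - y
trace(a b^2 a b^2) = trace(b)*trace(a b^2 a b) - trace(a b^2 a) = y^2*z^2 - 2*x*y*z + x^2 - 2
trace(b^2 a b^4 a) = trace(b)*trace(a b^2 a b^3) - trace(a b^2 a b^2) = y^4*z^2 - 2*x*y^3*z + x^2*y^2 - 2*y^2*z^2 + 3*x*y*z - x^2 - y^2 + 2
and trace(b a b^4 a^-1 b) = trace(b^2 a b^4)*trace(a) - trace(b^2 a b^4 a) = x*y^5*z - x^2*y^4 - y^4*z^2 - 2*x*y^3*z + 2*x^2*y^2 + 2*y^2*z^2 + y^2 - 2
trace(a b a b^4) = trace(b)*trace(a b a b^3) - trace(a b a b^2) = y^3*z^2 - x*y^2*z - y^3 - 2*y*z^2 + x*z + 3*y
trace(b a b a b^4) = trace(b)*trace(a b a b^4) - trace(a b a b^3) = y^4*z^2 - x*y^3*z - y^4 - 3*y^2*z^2 + 2*x*y*z + 4*y^2 + z^2 - 2
trace(a b a b a b) = trace(b a)*trace(b a b a) - trace(b^-1 a^-1) = z^3 - 3*z
trace(a b a b a) = trace(a)*trace(b a b a) - trace(b a b) = x*z^2 - y*z - x
and trace(b a b a b a b) = trace(b)*trace(a b a b a b) - trace(a b a b a) = y*z^3 - x*z^2 - 2*y*z + x
trace(b^2 a b a b a b) = trace(b)*trace(b a b a b a b) - trace(b a b a b a) = y^2*z^3 - x*y*z^2 - 2*y^2*z - z^3 + x*y + 3*z
trace(b a b a b^4 a) = trace(b)*trace(b^2 a b a b a b) - trace(b^2 a b a b a) = y^3*z^3 - x*y^2*z^2 - 2*y^3*z - 2*y*z^3 + x*y^2 + x*z^2 + 5*y*z - x
trace(b a b^4 a^-1 b a) = trace(b a b a b^4)*trace(a) - trace(b a b a b^4 a) = x*y^4*z^2 - x^2*y^3*z - y^3*z^3 - x*y^4 - 2*x*y^2*z^2 + 2*x^2*y*z + 2*y^3*z + 2*y*z^3 + 3*x*y^2 - 5*y*z - x
trace(b a^-1 b a^-1 b a b^3) = trace(b a b^4 a^-1 b)*trace(a) - trace(b a b^4 a^-1 b a) = x^2*y^5*z - x^3*y^4 - 2*x*y^4*z^2 - x^2*y^3*z + y^3*z^3 + 2*x^3*y^2 + x*y^4 + 4*x*y^2*z^2 - 2*x^2*y*z - 2*y^3*z - 2*y*z^3 - 2*x*y^2 + 5*y*z - x
next, trace(b^2 a b^3 a b) = trace(b)*trace(a b^3 a b^2) - trace(a b^3 a b) = y^4*z^2 - 2*x*y^3*z + x^2*y^2 - 2*y^2*z^2 + 2*x*y*z + z^2 - 2
trace(a b a^2) = trace(a)*trace(b a^2) - trace(b a) = x^2*z - x*y - z
trace(a b^2 a b a) = trace(b)*trace(a b a^2 b) - trace(a b a^2) = x*y*z^2 - x^2*z - y^2*z + z
next, trace(a b a b^2 a b^2) = trace(b)*trace(a b^2 a b a b) - trace(a b^2 a b a) = y^2*z^3 - 2*x*y*z^2 + x^2*z - y^2*z + x*y - z
trace(b^2 a b^3 a b a) = trace(b)*trace(a b a b^2 a b^2) - trace(a b a b^2 a b) = y^3*z^3 - 2*x*y^2*z^2 + x^2*y*z - y^3*z - y*z^3 + x*y^2 + x*z^2 + y*z - x
and trace(b a b^3 a b a^-1 b) = trace(b^2 a b^3 a b)*trace(a) - trace(b^2 a b^3 a b a) = x*y^4*z^2 - 2*x^2*y^3*z - y^3*z^3 + x^3*y^2 + x^2*y*z + y^3*z + y*z^3 - x*y^2 - y*z - x
trace(a b a b^3 a) = trace(a)*trace(b a b^3 a) - trace(b a b^3) = x*y^2*z^2 - x^2*y*z - y^3*z - x*z^2 + 2*y*z + x
next, trace(b a b a b^3 a b) = trace(b)*trace(a b a b^3 a b) - trace(a b a b^3 a) = y^3*z^3 - 2*x*y^2*z^2 + x^2*y*z - y^3*z - y*z^3 + x*y^2 + x*z^2 + y*z - x
trace(a b a b a b a b) = trace(b a)*trace(b a b a b a) - trace(b^-1 a^-1 b^-1 a^-1) = z^4 - 4*z^2 + 2
next, trace(a b a b a b a) = trace(a)*trace(b a b a b a) - trace(b a b a b) = x*z^3 - y*z^2 - 2*x*z + y
trace(b a b a b a b a b) = trace(b)*trace(a b a b a b a b) - trace(a b a b a b a) = y*z^4 - x*z^3 - 3*y*z^2 + 2*x*z + y
and trace(b a b a b^3 a b a) = trace(b)*trace(b a b a b a b a b) - trace(b a b a b a b a) = y^2*z^4 - x*y*z^3 - 3*y^2*z^2 - z^4 + 2*x*y*z + y^2 + 4*z^2 - 2
and trace(b a b^3 a b a^-1 b a) = trace(b a b a b^3 a b)*trace(a) - trace(b a b a b^3 a b a) = x*y^3*z^3 - 2*x^2*y^2*z^2 - y^2*z^4 + x^3*y*z - x*y^3*z + x^2*y^2 + x^2*z^2 + 3*y^2*z^2 + z^4 - x*y*z - x^2 - y^2 - 4*z^2 + 2
next, trace(b a^-1 b a^-1 b a b^3 a) = trace(b a b^3 a b a^-1 b)*trace(a) - trace(b a b^3 a b a^-1 b a) = x^2*y^4*z^2 - 2*x^3*y^3*z - 2*x*y^3*z^3 + x^4*y^2 + 2*x^2*y^2*z^2 + y^2*z^4 + 2*x*y^3*z + x*y*z^3 - 2*x^2*y^2 - x^2*z^2 - 3*y^2*z^2 - z^4 + y^2 + 4*z^2 - 2
trace(b a b^3 a^-1 b a^-1 b a^-1) = trace(b a^-1 b a^-1 b a b^3)*trace(a) - trace(b a^-1 b a^-1 b a b^3 a) = x^3*y^5*z - x^4*y^4 - 3*x^2*y^4*z^2 + x^3*y^3*z + 3*x*y^3*z^3 + x^4*y^2 + x^2*y^4 + 2*x^2*y^2*z^2 - y^2*z^4 - 2*x^3*y*z - 4*x*y^3*z - 3*x*y*z^3 + x^2*z^2 + 3*y^2*z^2 + z^4 + 5*x*y*z - x^2 - y^2 - 4*z^2 + 2

x^3*y^5*z - x^4*y^4 - 3*x^2*y^4*z^2 + x^3*y^3*z + 3*x*y^3*z^3 + x^4*y^2 + x^2*y^4 + 2*x^2*y^2*z^2 - y^2*z^4 - 2*x^3*y*z - 4*x*y^3*z - 3*x*y*z^3 + x^2*z^2 + 3*y^2*z^2 + z^4 + 5*x*y*z - x^2 - y^2 - 4*z^2 + 2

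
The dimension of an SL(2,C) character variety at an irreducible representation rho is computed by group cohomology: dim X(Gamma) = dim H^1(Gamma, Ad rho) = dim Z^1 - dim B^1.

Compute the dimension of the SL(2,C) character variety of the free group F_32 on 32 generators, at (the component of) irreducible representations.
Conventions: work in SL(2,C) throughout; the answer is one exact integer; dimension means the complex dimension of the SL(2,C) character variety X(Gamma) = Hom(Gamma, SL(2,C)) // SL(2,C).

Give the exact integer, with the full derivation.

93

The free group F_32: 32 generators, no relators.
Z^1(Gamma, Ad rho) = (sl_2)^32: a cocycle is a free choice of one sl_2 vector per generator, so dim Z^1 = 3*32 = 96.
dim B^1 = 3: the coboundary map is injective because an irreducible image has centralizer 0 in sl_2.
Therefore dim X = 96 - 3 = 93.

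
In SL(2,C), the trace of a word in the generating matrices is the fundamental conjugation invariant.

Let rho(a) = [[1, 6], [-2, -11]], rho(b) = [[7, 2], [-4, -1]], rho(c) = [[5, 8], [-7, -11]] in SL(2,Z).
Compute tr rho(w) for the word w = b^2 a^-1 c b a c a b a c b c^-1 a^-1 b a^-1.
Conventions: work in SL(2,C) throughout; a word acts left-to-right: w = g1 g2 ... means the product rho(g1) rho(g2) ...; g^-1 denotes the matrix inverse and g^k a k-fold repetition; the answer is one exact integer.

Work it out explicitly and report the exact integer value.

rho(b) = [[7, 2], [-4, -1]]
... * rho(b) = [[7, 2], [-4, -1]]  ->  [[41, 12], [-24, -7]]
... * rho(a^-1) = [[-11, -6], [2, 1]]  ->  [[-427, -234], [250, 137]]
... * rho(c) = [[5, 8], [-7, -11]]  ->  [[-497, -842], [291, 493]]
... * rho(b) = [[7, 2], [-4, -1]]  ->  [[-111, -152], [65, 89]]
... * rho(a) = [[1, 6], [-2, -11]]  ->  [[193, 1006], [-113, -589]]
... * rho(c) = [[5, 8], [-7, -11]]  ->  [[-6077, -9522], [3558, 5575]]
... * rho(a) = [[1, 6], [-2, -11]]  ->  [[12967, 68280], [-7592, -39977]]
... * rho(b) = [[7, 2], [-4, -1]]  ->  [[-182351, -42346], [106764, 24793]]
... * rho(a) = [[1, 6], [-2, -11]]  ->  [[-97659, -628300], [57178, 367861]]
... * rho(c) = [[5, 8], [-7, -11]]  ->  [[3909805, 6130028], [-2289137, -3589047]]
... * rho(b) = [[7, 2], [-4, -1]]  ->  [[2848523, 1689582], [-1667771, -989227]]
... * rho(c^-1) = [[-11, -8], [7, 5]]  ->  [[-19506679, -14340274], [11420892, 8396033]]
... * rho(a^-1) = [[-11, -6], [2, 1]]  ->  [[185892921, 102699800], [-108837746, -60129319]]
... * rho(b) = [[7, 2], [-4, -1]]  ->  [[890451247, 269086042], [-521346946, -157546173]]
... * rho(a^-1) = [[-11, -6], [2, 1]]  ->  [[-9256791633, -5073621440], [5419724060, 2970535503]]
tr = -9256791633 + 2970535503 = -6286256130

-6286256130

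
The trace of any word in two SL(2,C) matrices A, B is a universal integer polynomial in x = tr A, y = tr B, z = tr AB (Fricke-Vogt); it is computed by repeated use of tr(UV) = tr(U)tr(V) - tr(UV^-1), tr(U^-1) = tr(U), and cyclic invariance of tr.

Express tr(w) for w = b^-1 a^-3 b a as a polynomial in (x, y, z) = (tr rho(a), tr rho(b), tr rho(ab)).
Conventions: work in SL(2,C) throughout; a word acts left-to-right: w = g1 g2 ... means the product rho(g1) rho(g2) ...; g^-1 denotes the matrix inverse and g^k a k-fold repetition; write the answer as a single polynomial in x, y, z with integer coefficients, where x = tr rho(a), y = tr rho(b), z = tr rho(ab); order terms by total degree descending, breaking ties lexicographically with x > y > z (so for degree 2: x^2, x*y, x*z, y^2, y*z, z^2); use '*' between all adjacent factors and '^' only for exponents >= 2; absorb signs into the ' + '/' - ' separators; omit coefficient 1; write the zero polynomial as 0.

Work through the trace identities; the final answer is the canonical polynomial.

-x^3*y*z + x^4 + x^2*y^2 + x^2*z^2 + x*y*z - 4*x^2 - y^2 - z^2 + 2

apply: trace(b a b) = trace(b) * trace(a b) - trace(a)  (reduce the b square) = y*z - x
trace(b a b a) = trace(a b) * trace(a b) - trace(1)  (split on a) = z^2 - 2
trace(a^-1 b a b) = trace(b a b) * trace(a) - trace(b a b a)  (eliminate a^-1) = x*y*z - x^2 - z^2 + 2
use: trace(b a b^-1 a^-1) = trace(a^-1 b a) * trace(b) - trace(a^-1 b a b)  (eliminate b^-1) = -x*y*z + x^2 + y^2 + z^2 - 2
use: trace(a^-1 b a b^-1 a^-1) = trace(b a b^-1 a^-1) * trace(a) - trace(b a b^-1)  (eliminate a^-1) = -x^2*y*z + x^3 + x*y^2 + x*z^2 - 3*x
apply: trace(b^-1 a^-3 b a) = trace(a^-1 b a b^-1 a^-1) * trace(a) - trace(a^-1 b a b^-1)  (eliminate a^-1) = -x^3*y*z + x^4 + x^2*y^2 + x^2*z^2 + x*y*z - 4*x^2 - y^2 - z^2 + 2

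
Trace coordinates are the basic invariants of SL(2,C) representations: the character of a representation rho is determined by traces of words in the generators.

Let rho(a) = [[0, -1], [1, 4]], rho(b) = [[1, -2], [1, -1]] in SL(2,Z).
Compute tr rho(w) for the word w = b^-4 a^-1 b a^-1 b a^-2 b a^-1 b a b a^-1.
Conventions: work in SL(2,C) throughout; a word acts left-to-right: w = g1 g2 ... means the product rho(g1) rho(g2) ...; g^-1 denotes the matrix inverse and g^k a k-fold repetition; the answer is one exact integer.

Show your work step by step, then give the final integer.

rho(b^-1) = [[-1, 2], [-1, 1]]
... * rho(b^-1) = [[-1, 2], [-1, 1]]  ->  [[-1, 0], [0, -1]]
... * rho(b^-1) = [[-1, 2], [-1, 1]]  ->  [[1, -2], [1, -1]]
... * rho(b^-1) = [[-1, 2], [-1, 1]]  ->  [[1, 0], [0, 1]]
... * rho(a^-1) = [[4, 1], [-1, 0]]  ->  [[4, 1], [-1, 0]]
... * rho(b) = [[1, -2], [1, -1]]  ->  [[5, -9], [-1, 2]]
... * rho(a^-1) = [[4, 1], [-1, 0]]  ->  [[29, 5], [-6, -1]]
... * rho(b) = [[1, -2], [1, -1]]  ->  [[34, -63], [-7, 13]]
... * rho(a^-1) = [[4, 1], [-1, 0]]  ->  [[199, 34], [-41, -7]]
... * rho(a^-1) = [[4, 1], [-1, 0]]  ->  [[762, 199], [-157, -41]]
... * rho(b) = [[1, -2], [1, -1]]  ->  [[961, -1723], [-198, 355]]
... * rho(a^-1) = [[4, 1], [-1, 0]]  ->  [[5567, 961], [-1147, -198]]
... * rho(b) = [[1, -2], [1, -1]]  ->  [[6528, -12095], [-1345, 2492]]
... * rho(a) = [[0, -1], [1, 4]]  ->  [[-12095, -54908], [2492, 11313]]
... * rho(b) = [[1, -2], [1, -1]]  ->  [[-67003, 79098], [13805, -16297]]
... * rho(a^-1) = [[4, 1], [-1, 0]]  ->  [[-347110, -67003], [71517, 13805]]
tr = -347110 + 13805 = -333305

-333305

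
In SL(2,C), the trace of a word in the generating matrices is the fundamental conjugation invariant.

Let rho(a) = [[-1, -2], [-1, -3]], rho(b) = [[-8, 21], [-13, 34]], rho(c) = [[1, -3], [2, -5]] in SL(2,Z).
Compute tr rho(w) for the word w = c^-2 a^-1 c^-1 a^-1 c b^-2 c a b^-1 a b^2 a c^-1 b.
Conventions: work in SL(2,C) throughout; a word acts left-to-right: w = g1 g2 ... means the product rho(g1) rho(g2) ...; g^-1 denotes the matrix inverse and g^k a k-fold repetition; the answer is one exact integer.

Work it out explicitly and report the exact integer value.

rho(c^-1) = [[-5, 3], [-2, 1]]
... * rho(c^-1) = [[-5, 3], [-2, 1]]  ->  [[19, -12], [8, -5]]
... * rho(a^-1) = [[-3, 2], [1, -1]]  ->  [[-69, 50], [-29, 21]]
... * rho(c^-1) = [[-5, 3], [-2, 1]]  ->  [[245, -157], [103, -66]]
... * rho(a^-1) = [[-3, 2], [1, -1]]  ->  [[-892, 647], [-375, 272]]
... * rho(c) = [[1, -3], [2, -5]]  ->  [[402, -559], [169, -235]]
... * rho(b^-1) = [[34, -21], [13, -8]]  ->  [[6401, -3970], [2691, -1669]]
... * rho(b^-1) = [[34, -21], [13, -8]]  ->  [[166024, -102661], [69797, -43159]]
... * rho(c) = [[1, -3], [2, -5]]  ->  [[-39298, 15233], [-16521, 6404]]
... * rho(a) = [[-1, -2], [-1, -3]]  ->  [[24065, 32897], [10117, 13830]]
... * rho(b^-1) = [[34, -21], [13, -8]]  ->  [[1245871, -768541], [523768, -323097]]
... * rho(a) = [[-1, -2], [-1, -3]]  ->  [[-477330, -186119], [-200671, -78245]]
... * rho(b) = [[-8, 21], [-13, 34]]  ->  [[6238187, -16351976], [2622553, -6874421]]
... * rho(b) = [[-8, 21], [-13, 34]]  ->  [[162670192, -424965257], [68387049, -178656701]]
... * rho(a) = [[-1, -2], [-1, -3]]  ->  [[262295065, 949555387], [110269652, 399196005]]
... * rho(c^-1) = [[-5, 3], [-2, 1]]  ->  [[-3210586099, 1736440582], [-1349740270, 730004961]]
... * rho(b) = [[-8, 21], [-13, 34]]  ->  [[3110961226, -8383328291], [1307857667, -3524376996]]
tr = 3110961226 + -3524376996 = -413415770

-413415770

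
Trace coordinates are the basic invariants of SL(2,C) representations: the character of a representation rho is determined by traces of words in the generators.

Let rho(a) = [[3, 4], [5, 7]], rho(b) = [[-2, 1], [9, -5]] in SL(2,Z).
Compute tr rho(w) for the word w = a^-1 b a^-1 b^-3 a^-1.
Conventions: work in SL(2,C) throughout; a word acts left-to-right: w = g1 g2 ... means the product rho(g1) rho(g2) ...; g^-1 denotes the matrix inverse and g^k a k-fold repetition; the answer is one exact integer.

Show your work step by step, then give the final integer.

rho(a^-1) = [[7, -4], [-5, 3]]
... * rho(b) = [[-2, 1], [9, -5]]  ->  [[-50, 27], [37, -20]]
... * rho(a^-1) = [[7, -4], [-5, 3]]  ->  [[-485, 281], [359, -208]]
... * rho(b^-1) = [[-5, -1], [-9, -2]]  ->  [[-104, -77], [77, 57]]
... * rho(b^-1) = [[-5, -1], [-9, -2]]  ->  [[1213, 258], [-898, -191]]
... * rho(b^-1) = [[-5, -1], [-9, -2]]  ->  [[-8387, -1729], [6209, 1280]]
... * rho(a^-1) = [[7, -4], [-5, 3]]  ->  [[-50064, 28361], [37063, -20996]]
tr = -50064 + -20996 = -71060

-71060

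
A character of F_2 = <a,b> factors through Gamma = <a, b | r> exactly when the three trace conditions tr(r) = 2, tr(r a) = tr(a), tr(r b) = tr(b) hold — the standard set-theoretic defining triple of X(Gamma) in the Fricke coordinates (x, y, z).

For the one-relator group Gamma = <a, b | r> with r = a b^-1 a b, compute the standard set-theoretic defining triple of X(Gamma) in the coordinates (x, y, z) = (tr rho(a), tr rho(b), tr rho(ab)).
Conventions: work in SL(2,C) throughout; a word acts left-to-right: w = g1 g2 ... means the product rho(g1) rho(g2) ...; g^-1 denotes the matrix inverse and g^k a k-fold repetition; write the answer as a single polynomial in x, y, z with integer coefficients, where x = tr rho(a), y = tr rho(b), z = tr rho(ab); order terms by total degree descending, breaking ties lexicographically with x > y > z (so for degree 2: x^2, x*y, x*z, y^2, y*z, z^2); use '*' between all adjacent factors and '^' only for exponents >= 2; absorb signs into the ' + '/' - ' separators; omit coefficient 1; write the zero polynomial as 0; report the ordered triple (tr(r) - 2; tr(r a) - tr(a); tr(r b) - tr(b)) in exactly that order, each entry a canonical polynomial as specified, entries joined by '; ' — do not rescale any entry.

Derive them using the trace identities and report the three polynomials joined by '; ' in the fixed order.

x*y*z - y^2 - z^2; x^2*y*z - x*y^2 - x*z^2; x*y^2*z - x^2*y - y^3 - y*z^2 + x*z + 2*y

trace(a b a) = trace(a) trace(b a) - trace(b) = x*z - y
trace(a b a b) = trace(a b) trace(a b) - trace(1)   [split at repeated a] = z^2 - 2
apply: trace(a b^-1 a b) = trace(a b a) trace(b) - trace(a b a b) = x*y*z - y^2 - z^2 + 2
trace(a b a^2) = trace(a) trace(a b a) - trace(a b) = x^2*z - x*y - z
apply: trace(b a b) = trace(b) trace(a b) - trace(a) = y*z - x
apply: trace(a b a^2 b) = trace(a) trace(b a b a) - trace(b a b) = x*z^2 - y*z - x
apply: trace(a b^-1 a b a) = trace(a b a^2) trace(b) - trace(a b a^2 b) = x^2*y*z - x*y^2 - x*z^2 + x
apply: trace(a^2) = trace(a) trace(a) - trace(1) = x^2 - 2
trace(a b^2 a) = trace(b) trace(a^2 b) - trace(a^2) = x*y*z - x^2 - y^2 + 2
trace(a b^2 a b) = trace(b) trace(a b a b) - trace(a b a) = y*z^2 - x*z - y
apply: trace(a b^-1 a b^2) = trace(a b^2 a) trace(b) - trace(a b^2 a b) = x*y^2*z - x^2*y - y^3 - y*z^2 + x*z + 3*y
assemble the triple (trace(r) - 2; trace(r a) - x; trace(r b) - y)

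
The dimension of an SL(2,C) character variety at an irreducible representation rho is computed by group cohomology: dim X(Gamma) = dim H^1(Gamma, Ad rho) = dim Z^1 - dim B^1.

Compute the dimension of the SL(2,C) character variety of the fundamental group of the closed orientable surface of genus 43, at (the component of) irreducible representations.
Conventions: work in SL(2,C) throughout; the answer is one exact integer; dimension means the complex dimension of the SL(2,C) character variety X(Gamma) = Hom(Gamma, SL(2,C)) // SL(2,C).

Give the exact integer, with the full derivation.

252

pi_1 of the closed genus-43 surface has 86 generators bound by the single product-of-commutators relator.
Before the relator condition, cocycle space has dim 3*86 = 258.
At an irreducible rho, H^2 = coker(d_2) vanishes (Poincare duality: H^2 is dual to H^0 = invariants = 0), so d_2 is surjective onto sl_2 and dim Z^1 = 258 - 3 = 255.
As always at irreducible rho, dim B^1 = 3.
dim H^1 = 255 - 3 = 252 = dim X.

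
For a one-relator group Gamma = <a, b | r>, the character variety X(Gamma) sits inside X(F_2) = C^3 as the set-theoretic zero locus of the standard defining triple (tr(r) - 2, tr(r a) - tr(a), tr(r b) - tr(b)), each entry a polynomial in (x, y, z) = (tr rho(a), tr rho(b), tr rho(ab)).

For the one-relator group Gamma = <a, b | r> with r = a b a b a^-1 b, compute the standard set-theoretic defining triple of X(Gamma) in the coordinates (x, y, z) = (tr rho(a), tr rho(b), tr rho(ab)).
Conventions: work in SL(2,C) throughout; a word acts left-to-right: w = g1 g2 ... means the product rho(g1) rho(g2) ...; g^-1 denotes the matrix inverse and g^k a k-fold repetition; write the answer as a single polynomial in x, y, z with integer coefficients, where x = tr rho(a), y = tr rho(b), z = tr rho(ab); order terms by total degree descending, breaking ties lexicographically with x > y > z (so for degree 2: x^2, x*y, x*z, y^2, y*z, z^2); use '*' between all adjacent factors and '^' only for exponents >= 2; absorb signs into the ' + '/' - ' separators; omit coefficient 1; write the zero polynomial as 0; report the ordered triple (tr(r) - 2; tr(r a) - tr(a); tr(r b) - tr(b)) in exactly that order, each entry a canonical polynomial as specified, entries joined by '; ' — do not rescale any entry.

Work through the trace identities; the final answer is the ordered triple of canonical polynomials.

x*y*z^2 - x^2*z - z^3 - x*y + 3*z - 2; x^2*y*z^2 - x^3*z - x*y^2*z - x*z^3 + y*z^2 + 3*x*z - x - y; x*y^2*z^2 - x^2*y*z - y*z^3 - x*y^2 + 2*y*z + x - y

tr(a b a b) = tr(b a) tr(b a) - tr(1) = z^2 - 2
tr(a b a) = tr(a) tr(b a) - tr(b) = x*z - y
reduce: tr(b a b a b) = tr(b) tr(a b a b) - tr(a b a) = y*z^2 - x*z - y
reduce: tr(b a b a b a) = tr(a b) tr(a b a b) - tr(a^-1 b^-1) = z^3 - 3*z
reduce: tr(a b a b a^-1 b) = tr(b a b a b) tr(a) - tr(b a b a b a) = x*y*z^2 - x^2*z - z^3 - x*y + 3*z
so tr(b a b) = tr(b) tr(a b) - tr(a) = y*z - x
tr(a^2 b a b) = tr(a) tr(b a b a) - tr(b a b) = x*z^2 - y*z - x
so tr(a^2 b a) = tr(a) tr(a b a) - tr(a b) = x^2*z - x*y - z
so tr(b a^2 b a b) = tr(b) tr(a^2 b a b) - tr(a^2 b a) = x*y*z^2 - x^2*z - y^2*z + z
tr(b a^2 b a b a) = tr(a) tr(b a b a b a) - tr(b a b a b) = x*z^3 - y*z^2 - 2*x*z + y
tr(a b a b a^-1 b a) = tr(b a^2 b a b) tr(a) - tr(b a^2 b a b a) = x^2*y*z^2 - x^3*z - x*y^2*z - x*z^3 + y*z^2 + 3*x*z - y
reduce: tr(b^2 a b a b) = tr(b) tr(b a b a b) - tr(b a b a) = y^2*z^2 - x*y*z - y^2 - z^2 + 2
tr(b^2 a b a b a) = tr(b) tr(a b a b a b) - tr(a b a b a) = y*z^3 - x*z^2 - 2*y*z + x
tr(a b a b a^-1 b^2) = tr(b^2 a b a b) tr(a) - tr(b^2 a b a b a) = x*y^2*z^2 - x^2*y*z - y*z^3 - x*y^2 + 2*y*z + x
assemble the triple (tr(r) - 2; tr(r a) - x; tr(r b) - y)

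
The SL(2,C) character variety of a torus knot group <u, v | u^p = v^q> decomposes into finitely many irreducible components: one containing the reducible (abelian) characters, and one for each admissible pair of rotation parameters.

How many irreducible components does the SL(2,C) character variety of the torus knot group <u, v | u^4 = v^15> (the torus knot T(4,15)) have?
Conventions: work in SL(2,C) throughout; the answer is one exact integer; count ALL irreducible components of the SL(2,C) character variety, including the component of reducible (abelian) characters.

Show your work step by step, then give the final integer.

22

In the torus knot group T(4,15), u^4 = v^15 is central, so an irreducible representation sends it to +I or -I (Schur).
So on each irreducible component the traces are pinned: tr(u) = 2*cos(pi*alpha/4) with 1 <= alpha <= 3, tr(v) = 2*cos(pi*beta/15) with 1 <= beta <= 14.
Consistency of u^4 = (-1)^alpha I with v^15 = (-1)^beta I forces alpha = beta (mod 2).
Enumerate parity-matched pairs: 2*7 odd-odd plus 1*7 even-even gives 21.
That is 21 components of irreducible characters, and with the reducible (abelian) component the total is 22.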